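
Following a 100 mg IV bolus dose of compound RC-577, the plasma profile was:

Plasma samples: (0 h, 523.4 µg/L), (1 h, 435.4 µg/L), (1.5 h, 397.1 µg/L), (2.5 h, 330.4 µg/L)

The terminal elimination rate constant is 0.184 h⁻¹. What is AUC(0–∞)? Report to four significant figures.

AUC = 2847 µg/L·h

Trapezoidal AUC_0→2.5:
  [0→1]: (523.4+435.4)/2 × 1 = 479.4
  [1→1.5]: (435.4+397.1)/2 × 0.5 = 208.125
  [1.5→2.5]: (397.1+330.4)/2 × 1 = 363.75
  Sum = 1051.275 µg/L·h
Extrapolated tail: C_last / k_e = 330.4 / 0.184 = 1795.652
AUC_0→∞ = 1051.275 + 1795.652 = 2846.927 µg/L·h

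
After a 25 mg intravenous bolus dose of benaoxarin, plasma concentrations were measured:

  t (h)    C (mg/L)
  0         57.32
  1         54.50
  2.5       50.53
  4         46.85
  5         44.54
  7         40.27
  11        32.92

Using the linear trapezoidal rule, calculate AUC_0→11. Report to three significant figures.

Trapezoidal AUC_0→11:
  [0→1]: (57.32+54.50)/2 × 1 = 55.91
  [1→2.5]: (54.50+50.53)/2 × 1.5 = 78.7725
  [2.5→4]: (50.53+46.85)/2 × 1.5 = 73.035
  [4→5]: (46.85+44.54)/2 × 1 = 45.695
  [5→7]: (44.54+40.27)/2 × 2 = 84.81
  [7→11]: (40.27+32.92)/2 × 4 = 146.38
  Sum = 484.6025 mg/L·h

AUC = 485 mg/L·h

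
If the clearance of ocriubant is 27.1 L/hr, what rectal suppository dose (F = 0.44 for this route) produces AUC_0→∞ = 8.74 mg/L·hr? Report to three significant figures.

Dose = 538 mg

Dose = CL × AUC_0→∞ / F
     = 27.1 × 8.74 / 0.44 = 538.305 mg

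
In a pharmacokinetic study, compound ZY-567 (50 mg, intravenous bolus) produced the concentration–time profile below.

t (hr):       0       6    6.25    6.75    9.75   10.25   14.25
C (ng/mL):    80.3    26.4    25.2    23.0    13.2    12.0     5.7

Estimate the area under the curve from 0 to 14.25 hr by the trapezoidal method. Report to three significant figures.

AUC = 435 ng/mL·hr

Trapezoidal AUC_0→14.25:
  [0→6]: (80.3+26.4)/2 × 6 = 320.1
  [6→6.25]: (26.4+25.2)/2 × 0.25 = 6.45
  [6.25→6.75]: (25.2+23.0)/2 × 0.5 = 12.05
  [6.75→9.75]: (23.0+13.2)/2 × 3 = 54.3
  [9.75→10.25]: (13.2+12.0)/2 × 0.5 = 6.3
  [10.25→14.25]: (12.0+5.7)/2 × 4 = 35.4
  Sum = 434.6 ng/mL·hr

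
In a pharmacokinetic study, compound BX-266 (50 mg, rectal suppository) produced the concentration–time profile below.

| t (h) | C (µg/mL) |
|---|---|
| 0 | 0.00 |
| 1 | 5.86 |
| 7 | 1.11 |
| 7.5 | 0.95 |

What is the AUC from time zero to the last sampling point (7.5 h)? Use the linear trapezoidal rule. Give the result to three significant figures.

Trapezoidal AUC_0→7.5:
  [0→1]: (0.00+5.86)/2 × 1 = 2.93
  [1→7]: (5.86+1.11)/2 × 6 = 20.91
  [7→7.5]: (1.11+0.95)/2 × 0.5 = 0.515
  Sum = 24.355 µg/mL·h

AUC = 24.4 µg/mL·h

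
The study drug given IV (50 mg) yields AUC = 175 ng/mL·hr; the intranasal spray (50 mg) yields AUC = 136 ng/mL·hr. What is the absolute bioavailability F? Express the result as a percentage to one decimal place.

F = (AUC_ev / D_ev) / (AUC_iv / D_iv)
  = (136/50) / (175/50)
  = 2.72 / 3.5 = 0.7771
  = 77.71%

F = 77.7%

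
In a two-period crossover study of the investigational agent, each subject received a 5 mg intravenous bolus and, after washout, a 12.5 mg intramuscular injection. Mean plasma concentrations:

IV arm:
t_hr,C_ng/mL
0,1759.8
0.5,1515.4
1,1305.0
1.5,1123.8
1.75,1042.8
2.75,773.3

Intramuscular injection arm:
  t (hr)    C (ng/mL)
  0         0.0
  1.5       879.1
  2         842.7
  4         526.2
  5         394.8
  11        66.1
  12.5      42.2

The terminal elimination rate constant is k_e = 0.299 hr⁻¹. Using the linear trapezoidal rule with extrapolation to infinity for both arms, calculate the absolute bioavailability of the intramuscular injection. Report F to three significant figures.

Trapezoidal AUC_0→2.75 (IV):
  [0→0.5]: (1759.8+1515.4)/2 × 0.5 = 818.8
  [0.5→1]: (1515.4+1305.0)/2 × 0.5 = 705.1
  [1→1.5]: (1305.0+1123.8)/2 × 0.5 = 607.2
  [1.5→1.75]: (1123.8+1042.8)/2 × 0.25 = 270.825
  [1.75→2.75]: (1042.8+773.3)/2 × 1 = 908.05
  Sum = 3309.975 ng/mL·hr
IV tail: 773.3/0.299 = 2586.288; AUC_iv,0→∞ = 3309.975 + 2586.288 = 5896.263 ng/mL·hr
Trapezoidal AUC_0→12.5 (intramuscular injection):
  [0→1.5]: (0.0+879.1)/2 × 1.5 = 659.325
  [1.5→2]: (879.1+842.7)/2 × 0.5 = 430.45
  [2→4]: (842.7+526.2)/2 × 2 = 1368.9
  [4→5]: (526.2+394.8)/2 × 1 = 460.5
  [5→11]: (394.8+66.1)/2 × 6 = 1382.7
  [11→12.5]: (66.1+42.2)/2 × 1.5 = 81.225
  Sum = 4383.1 ng/mL·hr
intramuscular injection tail: 42.2/0.299 = 141.137; AUC_ev,0→∞ = 4383.1 + 141.137 = 4524.237 ng/mL·hr
F = (AUC_ev/D_ev)/(AUC_iv/D_iv) = (4524.237/12.5)/(5896.263/5) = 361.93896/1179.2526 = 0.3069

F = 0.307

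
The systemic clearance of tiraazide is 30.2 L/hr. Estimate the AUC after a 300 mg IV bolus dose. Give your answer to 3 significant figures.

AUC_0→∞ = Dose_iv / CL
        = 300 / 30.2 = 9.93377 mg/L·hr

AUC = 9.93 mg/L·hr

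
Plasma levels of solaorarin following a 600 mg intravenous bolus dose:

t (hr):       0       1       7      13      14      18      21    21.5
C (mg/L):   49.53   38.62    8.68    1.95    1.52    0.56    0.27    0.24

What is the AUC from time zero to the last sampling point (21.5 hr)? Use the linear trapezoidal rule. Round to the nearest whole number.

AUC = 225 mg/L·hr

Trapezoidal AUC_0→21.5:
  [0→1]: (49.53+38.62)/2 × 1 = 44.075
  [1→7]: (38.62+8.68)/2 × 6 = 141.9
  [7→13]: (8.68+1.95)/2 × 6 = 31.89
  [13→14]: (1.95+1.52)/2 × 1 = 1.735
  [14→18]: (1.52+0.56)/2 × 4 = 4.16
  [18→21]: (0.56+0.27)/2 × 3 = 1.245
  [21→21.5]: (0.27+0.24)/2 × 0.5 = 0.1275
  Sum = 225.1325 mg/L·hr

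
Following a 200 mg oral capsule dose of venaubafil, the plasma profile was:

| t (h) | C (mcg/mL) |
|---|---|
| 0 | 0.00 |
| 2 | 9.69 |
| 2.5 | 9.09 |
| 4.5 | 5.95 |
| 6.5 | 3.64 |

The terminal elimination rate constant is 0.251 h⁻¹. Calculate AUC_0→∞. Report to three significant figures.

AUC = 53.5 mcg/mL·h

Trapezoidal AUC_0→6.5:
  [0→2]: (0.00+9.69)/2 × 2 = 9.69
  [2→2.5]: (9.69+9.09)/2 × 0.5 = 4.695
  [2.5→4.5]: (9.09+5.95)/2 × 2 = 15.04
  [4.5→6.5]: (5.95+3.64)/2 × 2 = 9.59
  Sum = 39.015 mcg/mL·h
Extrapolated tail: C_last / k_e = 3.64 / 0.251 = 14.502
AUC_0→∞ = 39.015 + 14.502 = 53.517 mcg/mL·h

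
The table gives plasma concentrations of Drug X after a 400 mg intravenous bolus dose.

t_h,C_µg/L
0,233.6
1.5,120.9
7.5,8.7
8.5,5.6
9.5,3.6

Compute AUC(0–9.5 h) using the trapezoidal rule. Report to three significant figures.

AUC = 666 µg/L·h

Trapezoidal AUC_0→9.5:
  [0→1.5]: (233.6+120.9)/2 × 1.5 = 265.875
  [1.5→7.5]: (120.9+8.7)/2 × 6 = 388.8
  [7.5→8.5]: (8.7+5.6)/2 × 1 = 7.15
  [8.5→9.5]: (5.6+3.6)/2 × 1 = 4.6
  Sum = 666.425 µg/L·h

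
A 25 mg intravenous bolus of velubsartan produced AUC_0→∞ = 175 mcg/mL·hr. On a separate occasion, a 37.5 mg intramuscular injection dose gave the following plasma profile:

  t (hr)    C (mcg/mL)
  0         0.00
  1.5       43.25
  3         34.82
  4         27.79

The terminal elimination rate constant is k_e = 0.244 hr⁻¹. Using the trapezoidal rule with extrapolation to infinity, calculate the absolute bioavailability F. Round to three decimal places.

F = 0.900

Trapezoidal AUC_0→4 (intramuscular injection):
  [0→1.5]: (0.00+43.25)/2 × 1.5 = 32.4375
  [1.5→3]: (43.25+34.82)/2 × 1.5 = 58.5525
  [3→4]: (34.82+27.79)/2 × 1 = 31.305
  Sum = 122.295 mcg/mL·hr
Tail: C_last/k_e = 27.79/0.244 = 113.893
AUC_0→∞ (intramuscular injection) = 122.295 + 113.893 = 236.188 mcg/mL·hr
F = (AUC_ev/D_ev)/(AUC_iv/D_iv) = (236.188/37.5)/(175/25) = 6.29835/7 = 0.8998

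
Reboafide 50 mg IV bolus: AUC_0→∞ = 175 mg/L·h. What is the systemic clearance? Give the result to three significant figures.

CL = 0.286 L/h

CL = Dose_iv / AUC_0→∞
   = 50 / 175 = 0.285714 L/h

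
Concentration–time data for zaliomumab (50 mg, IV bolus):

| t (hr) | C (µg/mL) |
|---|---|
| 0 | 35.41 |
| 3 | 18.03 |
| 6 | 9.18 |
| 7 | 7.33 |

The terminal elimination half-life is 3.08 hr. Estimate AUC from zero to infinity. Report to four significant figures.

Trapezoidal AUC_0→7:
  [0→3]: (35.41+18.03)/2 × 3 = 80.16
  [3→6]: (18.03+9.18)/2 × 3 = 40.815
  [6→7]: (9.18+7.33)/2 × 1 = 8.255
  Sum = 129.23 µg/mL·hr
k_e = ln2 / t½ = 0.693147 / 3.08 = 0.2250 hr^-1
Extrapolated tail: C_last / k_e = 7.33 / 0.225 = 32.578
AUC_0→∞ = 129.23 + 32.578 = 161.808 µg/mL·hr

AUC = 161.8 µg/mL·hr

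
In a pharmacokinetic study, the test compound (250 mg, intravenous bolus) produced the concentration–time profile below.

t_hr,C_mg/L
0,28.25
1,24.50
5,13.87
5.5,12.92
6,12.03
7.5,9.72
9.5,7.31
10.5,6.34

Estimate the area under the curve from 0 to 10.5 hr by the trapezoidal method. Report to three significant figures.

AUC = 156 mg/L·hr

Trapezoidal AUC_0→10.5:
  [0→1]: (28.25+24.50)/2 × 1 = 26.375
  [1→5]: (24.50+13.87)/2 × 4 = 76.74
  [5→5.5]: (13.87+12.92)/2 × 0.5 = 6.6975
  [5.5→6]: (12.92+12.03)/2 × 0.5 = 6.2375
  [6→7.5]: (12.03+9.72)/2 × 1.5 = 16.3125
  [7.5→9.5]: (9.72+7.31)/2 × 2 = 17.03
  [9.5→10.5]: (7.31+6.34)/2 × 1 = 6.825
  Sum = 156.2175 mg/L·hr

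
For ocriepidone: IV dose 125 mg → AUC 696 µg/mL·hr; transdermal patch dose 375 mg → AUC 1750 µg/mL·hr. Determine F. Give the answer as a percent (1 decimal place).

F = 83.8%

F = (AUC_ev / D_ev) / (AUC_iv / D_iv)
  = (1750/375) / (696/125)
  = 4.66667 / 5.568 = 0.8381
  = 83.81%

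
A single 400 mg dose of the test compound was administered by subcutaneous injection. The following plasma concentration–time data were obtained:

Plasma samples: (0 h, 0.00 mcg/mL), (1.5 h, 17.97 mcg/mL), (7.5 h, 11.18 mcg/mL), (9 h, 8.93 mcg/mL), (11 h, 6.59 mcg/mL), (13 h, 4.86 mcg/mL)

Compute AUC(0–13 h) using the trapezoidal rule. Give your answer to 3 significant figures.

Trapezoidal AUC_0→13:
  [0→1.5]: (0.00+17.97)/2 × 1.5 = 13.4775
  [1.5→7.5]: (17.97+11.18)/2 × 6 = 87.45
  [7.5→9]: (11.18+8.93)/2 × 1.5 = 15.0825
  [9→11]: (8.93+6.59)/2 × 2 = 15.52
  [11→13]: (6.59+4.86)/2 × 2 = 11.45
  Sum = 142.98 mcg/mL·h

AUC = 143 mcg/mL·h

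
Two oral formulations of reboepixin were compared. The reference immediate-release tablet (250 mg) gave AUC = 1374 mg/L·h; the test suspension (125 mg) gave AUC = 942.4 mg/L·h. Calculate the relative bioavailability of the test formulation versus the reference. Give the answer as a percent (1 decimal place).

F_rel = 137.2%

F_rel = (AUC_test/D_test) / (AUC_ref/D_ref)
      = (942.4/125) / (1374/250)
      = 7.5392 / 5.496 = 1.3718 = 137.18%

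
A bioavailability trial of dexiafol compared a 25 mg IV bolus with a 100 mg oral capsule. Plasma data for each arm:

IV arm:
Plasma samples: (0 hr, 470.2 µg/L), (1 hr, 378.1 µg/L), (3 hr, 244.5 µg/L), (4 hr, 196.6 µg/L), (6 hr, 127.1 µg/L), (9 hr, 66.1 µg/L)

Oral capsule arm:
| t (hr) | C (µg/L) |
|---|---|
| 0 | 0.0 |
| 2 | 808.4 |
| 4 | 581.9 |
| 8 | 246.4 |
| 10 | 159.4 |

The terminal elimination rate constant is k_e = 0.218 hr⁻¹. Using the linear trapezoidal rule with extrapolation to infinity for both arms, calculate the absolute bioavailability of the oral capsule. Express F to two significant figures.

F = 0.57

Trapezoidal AUC_0→9 (IV):
  [0→1]: (470.2+378.1)/2 × 1 = 424.15
  [1→3]: (378.1+244.5)/2 × 2 = 622.6
  [3→4]: (244.5+196.6)/2 × 1 = 220.55
  [4→6]: (196.6+127.1)/2 × 2 = 323.7
  [6→9]: (127.1+66.1)/2 × 3 = 289.8
  Sum = 1880.8 µg/L·hr
IV tail: 66.1/0.218 = 303.211; AUC_iv,0→∞ = 1880.8 + 303.211 = 2184.011 µg/L·hr
Trapezoidal AUC_0→10 (oral capsule):
  [0→2]: (0.0+808.4)/2 × 2 = 808.4
  [2→4]: (808.4+581.9)/2 × 2 = 1390.3
  [4→8]: (581.9+246.4)/2 × 4 = 1656.6
  [8→10]: (246.4+159.4)/2 × 2 = 405.8
  Sum = 4261.1 µg/L·hr
oral capsule tail: 159.4/0.218 = 731.193; AUC_ev,0→∞ = 4261.1 + 731.193 = 4992.293 µg/L·hr
F = (AUC_ev/D_ev)/(AUC_iv/D_iv) = (4992.293/100)/(2184.011/25) = 49.92293/87.36044 = 0.5715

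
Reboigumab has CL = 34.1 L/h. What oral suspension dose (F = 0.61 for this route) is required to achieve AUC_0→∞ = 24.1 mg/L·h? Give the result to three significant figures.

Dose = CL × AUC_0→∞ / F
     = 34.1 × 24.1 / 0.61 = 1347.23 mg

Dose = 1350 mg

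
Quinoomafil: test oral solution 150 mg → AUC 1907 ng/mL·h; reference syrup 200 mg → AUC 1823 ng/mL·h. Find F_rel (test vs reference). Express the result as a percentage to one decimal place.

F_rel = (AUC_test/D_test) / (AUC_ref/D_ref)
      = (1907/150) / (1823/200)
      = 12.7133 / 9.115 = 1.3948 = 139.48%

F_rel = 139.5%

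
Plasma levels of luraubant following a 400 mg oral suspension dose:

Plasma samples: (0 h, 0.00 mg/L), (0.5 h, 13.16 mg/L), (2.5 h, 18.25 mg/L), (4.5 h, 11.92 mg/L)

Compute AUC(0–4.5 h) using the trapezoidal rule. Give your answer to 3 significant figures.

AUC = 64.9 mg/L·h

Trapezoidal AUC_0→4.5:
  [0→0.5]: (0.00+13.16)/2 × 0.5 = 3.29
  [0.5→2.5]: (13.16+18.25)/2 × 2 = 31.41
  [2.5→4.5]: (18.25+11.92)/2 × 2 = 30.17
  Sum = 64.87 mg/L·h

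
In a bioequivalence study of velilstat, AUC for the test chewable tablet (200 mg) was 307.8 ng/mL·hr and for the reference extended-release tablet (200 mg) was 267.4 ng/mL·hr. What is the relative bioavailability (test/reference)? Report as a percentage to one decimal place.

F_rel = (AUC_test/D_test) / (AUC_ref/D_ref)
      = (307.8/200) / (267.4/200)
      = 1.539 / 1.337 = 1.1511 = 115.11%

F_rel = 115.1%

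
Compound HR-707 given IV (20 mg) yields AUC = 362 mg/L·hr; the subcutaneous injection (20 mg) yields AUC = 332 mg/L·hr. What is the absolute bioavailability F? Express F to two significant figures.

F = (AUC_ev / D_ev) / (AUC_iv / D_iv)
  = (332/20) / (362/20)
  = 16.6 / 18.1 = 0.9171

F = 0.92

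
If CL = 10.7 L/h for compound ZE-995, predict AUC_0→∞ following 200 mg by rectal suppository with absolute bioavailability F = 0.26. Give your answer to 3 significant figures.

AUC_0→∞ = F × Dose / CL
        = 0.26 × 200 / 10.7 = 4.85981 mg/L·h

AUC = 4.86 mg/L·h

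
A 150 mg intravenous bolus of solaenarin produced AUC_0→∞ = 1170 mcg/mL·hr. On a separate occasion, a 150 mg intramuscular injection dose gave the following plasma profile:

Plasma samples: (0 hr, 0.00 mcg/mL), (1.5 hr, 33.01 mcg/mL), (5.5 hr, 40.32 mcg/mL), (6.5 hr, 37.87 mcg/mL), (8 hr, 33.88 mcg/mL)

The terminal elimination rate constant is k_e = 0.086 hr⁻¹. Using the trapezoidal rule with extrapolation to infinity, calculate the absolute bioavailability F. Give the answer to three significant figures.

Trapezoidal AUC_0→8 (intramuscular injection):
  [0→1.5]: (0.00+33.01)/2 × 1.5 = 24.7575
  [1.5→5.5]: (33.01+40.32)/2 × 4 = 146.66
  [5.5→6.5]: (40.32+37.87)/2 × 1 = 39.095
  [6.5→8]: (37.87+33.88)/2 × 1.5 = 53.8125
  Sum = 264.325 mcg/mL·hr
Tail: C_last/k_e = 33.88/0.086 = 393.953
AUC_0→∞ (intramuscular injection) = 264.325 + 393.953 = 658.278 mcg/mL·hr
F = (AUC_ev/D_ev)/(AUC_iv/D_iv) = (658.278/150)/(1170/150) = 4.38852/7.8 = 0.5626

F = 0.563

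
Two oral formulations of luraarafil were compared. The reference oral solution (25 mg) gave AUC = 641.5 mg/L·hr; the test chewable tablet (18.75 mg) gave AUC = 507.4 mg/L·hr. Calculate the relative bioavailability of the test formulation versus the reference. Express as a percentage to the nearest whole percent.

F_rel = (AUC_test/D_test) / (AUC_ref/D_ref)
      = (507.4/18.75) / (641.5/25)
      = 27.0613 / 25.66 = 1.0546 = 105.46%

F_rel = 105%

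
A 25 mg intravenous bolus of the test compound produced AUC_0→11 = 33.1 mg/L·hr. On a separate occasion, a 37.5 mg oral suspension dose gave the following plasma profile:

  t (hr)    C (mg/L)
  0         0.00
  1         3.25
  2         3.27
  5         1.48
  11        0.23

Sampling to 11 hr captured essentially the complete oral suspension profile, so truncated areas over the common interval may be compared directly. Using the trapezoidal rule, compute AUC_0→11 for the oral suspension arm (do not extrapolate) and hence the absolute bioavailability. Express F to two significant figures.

F = 0.35

Trapezoidal AUC_0→11 (oral suspension):
  [0→1]: (0.00+3.25)/2 × 1 = 1.625
  [1→2]: (3.25+3.27)/2 × 1 = 3.26
  [2→5]: (3.27+1.48)/2 × 3 = 7.125
  [5→11]: (1.48+0.23)/2 × 6 = 5.13
  Sum = 17.14 mg/L·hr
F = (AUC_ev/D_ev)/(AUC_iv/D_iv) = (17.14/37.5)/(33.1/25) = 0.457067/1.324 = 0.3452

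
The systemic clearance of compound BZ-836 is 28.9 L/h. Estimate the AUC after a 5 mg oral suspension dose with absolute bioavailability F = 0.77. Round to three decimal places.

AUC = 0.133 mg/L·h

AUC_0→∞ = F × Dose / CL
        = 0.77 × 5 / 28.9 = 0.133218 mg/L·h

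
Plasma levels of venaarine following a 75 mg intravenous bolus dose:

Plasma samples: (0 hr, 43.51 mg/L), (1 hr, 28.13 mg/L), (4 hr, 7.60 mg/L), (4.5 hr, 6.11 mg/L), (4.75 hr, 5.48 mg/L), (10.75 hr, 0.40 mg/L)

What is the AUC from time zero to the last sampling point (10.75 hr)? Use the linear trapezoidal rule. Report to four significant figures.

Trapezoidal AUC_0→10.75:
  [0→1]: (43.51+28.13)/2 × 1 = 35.82
  [1→4]: (28.13+7.60)/2 × 3 = 53.595
  [4→4.5]: (7.60+6.11)/2 × 0.5 = 3.4275
  [4.5→4.75]: (6.11+5.48)/2 × 0.25 = 1.44875
  [4.75→10.75]: (5.48+0.40)/2 × 6 = 17.64
  Sum = 111.93125 mg/L·hr

AUC = 111.9 mg/L·hr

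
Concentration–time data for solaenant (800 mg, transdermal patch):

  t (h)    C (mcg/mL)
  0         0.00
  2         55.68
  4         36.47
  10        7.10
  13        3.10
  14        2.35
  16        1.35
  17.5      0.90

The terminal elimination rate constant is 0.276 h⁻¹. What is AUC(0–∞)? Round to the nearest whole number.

Trapezoidal AUC_0→17.5:
  [0→2]: (0.00+55.68)/2 × 2 = 55.68
  [2→4]: (55.68+36.47)/2 × 2 = 92.15
  [4→10]: (36.47+7.10)/2 × 6 = 130.71
  [10→13]: (7.10+3.10)/2 × 3 = 15.3
  [13→14]: (3.10+2.35)/2 × 1 = 2.725
  [14→16]: (2.35+1.35)/2 × 2 = 3.7
  [16→17.5]: (1.35+0.90)/2 × 1.5 = 1.6875
  Sum = 301.9525 mcg/mL·h
Extrapolated tail: C_last / k_e = 0.90 / 0.276 = 3.261
AUC_0→∞ = 301.9525 + 3.261 = 305.2135 mcg/mL·h

AUC = 305 mcg/mL·h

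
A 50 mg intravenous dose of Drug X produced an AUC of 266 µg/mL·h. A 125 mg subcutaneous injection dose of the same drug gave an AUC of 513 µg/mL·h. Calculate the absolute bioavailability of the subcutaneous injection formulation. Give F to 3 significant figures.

F = 0.771

F = (AUC_ev / D_ev) / (AUC_iv / D_iv)
  = (513/125) / (266/50)
  = 4.104 / 5.32 = 0.7714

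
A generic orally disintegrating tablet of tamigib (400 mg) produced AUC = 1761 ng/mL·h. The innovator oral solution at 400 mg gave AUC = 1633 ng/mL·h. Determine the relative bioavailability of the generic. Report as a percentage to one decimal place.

F_rel = (AUC_test/D_test) / (AUC_ref/D_ref)
      = (1761/400) / (1633/400)
      = 4.4025 / 4.0825 = 1.0784 = 107.84%

F_rel = 107.8%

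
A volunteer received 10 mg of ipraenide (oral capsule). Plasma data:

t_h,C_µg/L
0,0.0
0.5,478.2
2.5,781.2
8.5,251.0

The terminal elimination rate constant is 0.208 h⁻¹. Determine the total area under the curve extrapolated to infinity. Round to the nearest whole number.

Trapezoidal AUC_0→8.5:
  [0→0.5]: (0.0+478.2)/2 × 0.5 = 119.55
  [0.5→2.5]: (478.2+781.2)/2 × 2 = 1259.4
  [2.5→8.5]: (781.2+251.0)/2 × 6 = 3096.6
  Sum = 4475.55 µg/L·h
Extrapolated tail: C_last / k_e = 251.0 / 0.208 = 1206.731
AUC_0→∞ = 4475.55 + 1206.731 = 5682.281 µg/L·h

AUC = 5682 µg/L·h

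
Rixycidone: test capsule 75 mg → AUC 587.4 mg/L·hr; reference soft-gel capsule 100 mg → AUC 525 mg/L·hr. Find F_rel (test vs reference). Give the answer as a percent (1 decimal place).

F_rel = (AUC_test/D_test) / (AUC_ref/D_ref)
      = (587.4/75) / (525/100)
      = 7.832 / 5.25 = 1.4918 = 149.18%

F_rel = 149.2%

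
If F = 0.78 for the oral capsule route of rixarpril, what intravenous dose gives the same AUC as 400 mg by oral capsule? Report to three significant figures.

D_iv = 312 mg

Systemic exposure from an extravascular dose = F × D_ev, so the equivalent IV dose is F × D_ev.
D_iv = F × D_ev = 0.78 × 400 = 312 mg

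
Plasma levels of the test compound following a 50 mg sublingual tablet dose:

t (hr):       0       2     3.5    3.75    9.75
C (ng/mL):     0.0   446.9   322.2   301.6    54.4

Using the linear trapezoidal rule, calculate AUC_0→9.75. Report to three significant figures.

Trapezoidal AUC_0→9.75:
  [0→2]: (0.0+446.9)/2 × 2 = 446.9
  [2→3.5]: (446.9+322.2)/2 × 1.5 = 576.825
  [3.5→3.75]: (322.2+301.6)/2 × 0.25 = 77.975
  [3.75→9.75]: (301.6+54.4)/2 × 6 = 1068.0
  Sum = 2169.7 ng/mL·hr

AUC = 2170 ng/mL·hr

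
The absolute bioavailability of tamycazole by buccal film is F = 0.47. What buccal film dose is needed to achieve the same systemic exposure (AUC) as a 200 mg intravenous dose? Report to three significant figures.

D_buccal = 426 mg

For equal systemic exposure: F × D_ev = D_iv
D_ev = D_iv / F = 200 / 0.47 = 425.532 mg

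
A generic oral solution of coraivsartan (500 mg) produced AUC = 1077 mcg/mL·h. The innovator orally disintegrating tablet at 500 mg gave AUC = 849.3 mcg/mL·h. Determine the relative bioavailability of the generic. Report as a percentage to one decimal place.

F_rel = (AUC_test/D_test) / (AUC_ref/D_ref)
      = (1077/500) / (849.3/500)
      = 2.154 / 1.6986 = 1.2681 = 126.81%

F_rel = 126.8%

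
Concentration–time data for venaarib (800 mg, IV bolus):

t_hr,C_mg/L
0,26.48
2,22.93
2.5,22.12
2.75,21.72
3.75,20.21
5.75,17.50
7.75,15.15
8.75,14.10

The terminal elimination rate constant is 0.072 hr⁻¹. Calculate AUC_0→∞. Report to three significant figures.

AUC = 368 mg/L·hr

Trapezoidal AUC_0→8.75:
  [0→2]: (26.48+22.93)/2 × 2 = 49.41
  [2→2.5]: (22.93+22.12)/2 × 0.5 = 11.2625
  [2.5→2.75]: (22.12+21.72)/2 × 0.25 = 5.48
  [2.75→3.75]: (21.72+20.21)/2 × 1 = 20.965
  [3.75→5.75]: (20.21+17.50)/2 × 2 = 37.71
  [5.75→7.75]: (17.50+15.15)/2 × 2 = 32.65
  [7.75→8.75]: (15.15+14.10)/2 × 1 = 14.625
  Sum = 172.1025 mg/L·hr
Extrapolated tail: C_last / k_e = 14.10 / 0.072 = 195.833
AUC_0→∞ = 172.1025 + 195.833 = 367.9355 mg/L·hr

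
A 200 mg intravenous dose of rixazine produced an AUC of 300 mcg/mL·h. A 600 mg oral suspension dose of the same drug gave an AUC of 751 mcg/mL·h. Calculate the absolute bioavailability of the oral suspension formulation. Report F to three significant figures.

F = (AUC_ev / D_ev) / (AUC_iv / D_iv)
  = (751/600) / (300/200)
  = 1.25167 / 1.5 = 0.8344

F = 0.834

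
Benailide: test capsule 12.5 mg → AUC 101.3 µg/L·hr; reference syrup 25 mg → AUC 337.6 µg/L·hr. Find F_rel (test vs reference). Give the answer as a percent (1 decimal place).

F_rel = 60.0%

F_rel = (AUC_test/D_test) / (AUC_ref/D_ref)
      = (101.3/12.5) / (337.6/25)
      = 8.104 / 13.504 = 0.6001 = 60.01%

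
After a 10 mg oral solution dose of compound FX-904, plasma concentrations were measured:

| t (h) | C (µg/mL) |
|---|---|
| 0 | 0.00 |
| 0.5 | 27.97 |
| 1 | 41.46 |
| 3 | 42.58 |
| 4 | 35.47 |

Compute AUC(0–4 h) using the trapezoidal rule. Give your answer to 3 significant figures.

AUC = 147 µg/mL·h

Trapezoidal AUC_0→4:
  [0→0.5]: (0.00+27.97)/2 × 0.5 = 6.9925
  [0.5→1]: (27.97+41.46)/2 × 0.5 = 17.3575
  [1→3]: (41.46+42.58)/2 × 2 = 84.04
  [3→4]: (42.58+35.47)/2 × 1 = 39.025
  Sum = 147.415 µg/mL·h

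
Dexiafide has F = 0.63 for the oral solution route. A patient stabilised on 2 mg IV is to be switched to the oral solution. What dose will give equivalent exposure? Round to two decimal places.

For equal systemic exposure: F × D_ev = D_iv
D_ev = D_iv / F = 2 / 0.63 = 3.1746 mg

D_oral = 3.17 mg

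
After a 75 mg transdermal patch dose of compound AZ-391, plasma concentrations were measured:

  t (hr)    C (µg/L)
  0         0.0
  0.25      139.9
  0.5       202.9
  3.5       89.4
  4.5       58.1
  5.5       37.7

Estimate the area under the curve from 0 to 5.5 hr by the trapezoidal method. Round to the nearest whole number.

Trapezoidal AUC_0→5.5:
  [0→0.25]: (0.0+139.9)/2 × 0.25 = 17.4875
  [0.25→0.5]: (139.9+202.9)/2 × 0.25 = 42.85
  [0.5→3.5]: (202.9+89.4)/2 × 3 = 438.45
  [3.5→4.5]: (89.4+58.1)/2 × 1 = 73.75
  [4.5→5.5]: (58.1+37.7)/2 × 1 = 47.9
  Sum = 620.4375 µg/L·hr

AUC = 620 µg/L·hr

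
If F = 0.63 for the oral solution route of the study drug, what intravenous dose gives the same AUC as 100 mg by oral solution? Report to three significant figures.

Systemic exposure from an extravascular dose = F × D_ev, so the equivalent IV dose is F × D_ev.
D_iv = F × D_ev = 0.63 × 100 = 63 mg

D_iv = 63.0 mg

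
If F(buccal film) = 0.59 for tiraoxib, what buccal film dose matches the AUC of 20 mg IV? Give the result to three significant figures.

For equal systemic exposure: F × D_ev = D_iv
D_ev = D_iv / F = 20 / 0.59 = 33.8983 mg

D_buccal = 33.9 mg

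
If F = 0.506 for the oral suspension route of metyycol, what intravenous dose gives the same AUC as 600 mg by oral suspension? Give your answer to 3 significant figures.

Systemic exposure from an extravascular dose = F × D_ev, so the equivalent IV dose is F × D_ev.
D_iv = F × D_ev = 0.506 × 600 = 303.6 mg

D_iv = 304 mg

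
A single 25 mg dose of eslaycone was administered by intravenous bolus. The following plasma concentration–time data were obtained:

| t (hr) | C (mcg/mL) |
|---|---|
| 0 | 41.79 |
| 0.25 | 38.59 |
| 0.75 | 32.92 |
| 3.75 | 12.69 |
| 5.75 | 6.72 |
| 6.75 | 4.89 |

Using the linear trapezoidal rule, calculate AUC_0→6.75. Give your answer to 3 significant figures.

Trapezoidal AUC_0→6.75:
  [0→0.25]: (41.79+38.59)/2 × 0.25 = 10.0475
  [0.25→0.75]: (38.59+32.92)/2 × 0.5 = 17.8775
  [0.75→3.75]: (32.92+12.69)/2 × 3 = 68.415
  [3.75→5.75]: (12.69+6.72)/2 × 2 = 19.41
  [5.75→6.75]: (6.72+4.89)/2 × 1 = 5.805
  Sum = 121.555 mcg/mL·hr

AUC = 122 mcg/mL·hr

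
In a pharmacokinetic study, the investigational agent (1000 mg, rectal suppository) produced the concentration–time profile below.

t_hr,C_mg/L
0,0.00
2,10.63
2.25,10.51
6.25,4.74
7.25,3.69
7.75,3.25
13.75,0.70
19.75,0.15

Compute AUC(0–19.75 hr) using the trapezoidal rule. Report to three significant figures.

AUC = 64.1 mg/L·hr

Trapezoidal AUC_0→19.75:
  [0→2]: (0.00+10.63)/2 × 2 = 10.63
  [2→2.25]: (10.63+10.51)/2 × 0.25 = 2.6425
  [2.25→6.25]: (10.51+4.74)/2 × 4 = 30.5
  [6.25→7.25]: (4.74+3.69)/2 × 1 = 4.215
  [7.25→7.75]: (3.69+3.25)/2 × 0.5 = 1.735
  [7.75→13.75]: (3.25+0.70)/2 × 6 = 11.85
  [13.75→19.75]: (0.70+0.15)/2 × 6 = 2.55
  Sum = 64.1225 mg/L·hr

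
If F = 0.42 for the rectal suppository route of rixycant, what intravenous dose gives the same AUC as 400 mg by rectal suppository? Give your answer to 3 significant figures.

Systemic exposure from an extravascular dose = F × D_ev, so the equivalent IV dose is F × D_ev.
D_iv = F × D_ev = 0.42 × 400 = 168 mg

D_iv = 168 mg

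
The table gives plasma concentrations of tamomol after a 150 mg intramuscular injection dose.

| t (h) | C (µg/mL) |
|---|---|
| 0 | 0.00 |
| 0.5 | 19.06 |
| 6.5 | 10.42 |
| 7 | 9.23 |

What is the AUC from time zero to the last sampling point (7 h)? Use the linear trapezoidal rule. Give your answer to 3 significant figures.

Trapezoidal AUC_0→7:
  [0→0.5]: (0.00+19.06)/2 × 0.5 = 4.765
  [0.5→6.5]: (19.06+10.42)/2 × 6 = 88.44
  [6.5→7]: (10.42+9.23)/2 × 0.5 = 4.9125
  Sum = 98.1175 µg/mL·h

AUC = 98.1 µg/mL·h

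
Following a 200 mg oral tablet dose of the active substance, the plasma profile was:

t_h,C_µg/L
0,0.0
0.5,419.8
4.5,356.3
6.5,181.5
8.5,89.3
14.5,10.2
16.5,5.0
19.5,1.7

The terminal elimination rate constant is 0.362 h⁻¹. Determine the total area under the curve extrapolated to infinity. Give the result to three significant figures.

AUC = 2790 µg/L·h

Trapezoidal AUC_0→19.5:
  [0→0.5]: (0.0+419.8)/2 × 0.5 = 104.95
  [0.5→4.5]: (419.8+356.3)/2 × 4 = 1552.2
  [4.5→6.5]: (356.3+181.5)/2 × 2 = 537.8
  [6.5→8.5]: (181.5+89.3)/2 × 2 = 270.8
  [8.5→14.5]: (89.3+10.2)/2 × 6 = 298.5
  [14.5→16.5]: (10.2+5.0)/2 × 2 = 15.2
  [16.5→19.5]: (5.0+1.7)/2 × 3 = 10.05
  Sum = 2789.5 µg/L·h
Extrapolated tail: C_last / k_e = 1.7 / 0.362 = 4.696
AUC_0→∞ = 2789.5 + 4.696 = 2794.196 µg/L·h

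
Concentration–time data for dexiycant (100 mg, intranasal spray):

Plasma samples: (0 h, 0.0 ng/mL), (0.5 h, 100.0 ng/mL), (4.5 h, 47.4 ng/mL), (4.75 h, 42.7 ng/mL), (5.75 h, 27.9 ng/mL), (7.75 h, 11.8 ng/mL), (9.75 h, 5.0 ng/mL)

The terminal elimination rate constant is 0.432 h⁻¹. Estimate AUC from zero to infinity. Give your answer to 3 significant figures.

AUC = 434 ng/mL·h

Trapezoidal AUC_0→9.75:
  [0→0.5]: (0.0+100.0)/2 × 0.5 = 25.0
  [0.5→4.5]: (100.0+47.4)/2 × 4 = 294.8
  [4.5→4.75]: (47.4+42.7)/2 × 0.25 = 11.2625
  [4.75→5.75]: (42.7+27.9)/2 × 1 = 35.3
  [5.75→7.75]: (27.9+11.8)/2 × 2 = 39.7
  [7.75→9.75]: (11.8+5.0)/2 × 2 = 16.8
  Sum = 422.8625 ng/mL·h
Extrapolated tail: C_last / k_e = 5.0 / 0.432 = 11.574
AUC_0→∞ = 422.8625 + 11.574 = 434.4365 ng/mL·h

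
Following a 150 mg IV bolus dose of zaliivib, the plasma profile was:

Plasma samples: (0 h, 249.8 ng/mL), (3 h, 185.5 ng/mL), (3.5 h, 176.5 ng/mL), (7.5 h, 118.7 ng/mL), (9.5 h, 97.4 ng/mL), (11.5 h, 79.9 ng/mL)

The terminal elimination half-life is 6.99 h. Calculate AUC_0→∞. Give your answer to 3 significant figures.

Trapezoidal AUC_0→11.5:
  [0→3]: (249.8+185.5)/2 × 3 = 652.95
  [3→3.5]: (185.5+176.5)/2 × 0.5 = 90.5
  [3.5→7.5]: (176.5+118.7)/2 × 4 = 590.4
  [7.5→9.5]: (118.7+97.4)/2 × 2 = 216.1
  [9.5→11.5]: (97.4+79.9)/2 × 2 = 177.3
  Sum = 1727.25 ng/mL·h
k_e = ln2 / t½ = 0.693147 / 6.99 = 0.0992 h^-1
Extrapolated tail: C_last / k_e = 79.9 / 0.0992 = 805.444
AUC_0→∞ = 1727.25 + 805.444 = 2532.694 ng/mL·h

AUC = 2530 ng/mL·h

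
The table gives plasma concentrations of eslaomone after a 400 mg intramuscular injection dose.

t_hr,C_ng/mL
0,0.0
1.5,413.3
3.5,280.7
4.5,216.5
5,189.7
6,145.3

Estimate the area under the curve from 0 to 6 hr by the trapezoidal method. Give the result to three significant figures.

Trapezoidal AUC_0→6:
  [0→1.5]: (0.0+413.3)/2 × 1.5 = 309.975
  [1.5→3.5]: (413.3+280.7)/2 × 2 = 694.0
  [3.5→4.5]: (280.7+216.5)/2 × 1 = 248.6
  [4.5→5]: (216.5+189.7)/2 × 0.5 = 101.55
  [5→6]: (189.7+145.3)/2 × 1 = 167.5
  Sum = 1521.625 ng/mL·hr

AUC = 1520 ng/mL·hr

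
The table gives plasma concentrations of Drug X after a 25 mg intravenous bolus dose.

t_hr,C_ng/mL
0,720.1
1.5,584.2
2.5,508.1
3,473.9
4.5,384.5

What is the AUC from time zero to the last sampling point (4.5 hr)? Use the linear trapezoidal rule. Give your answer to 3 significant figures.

Trapezoidal AUC_0→4.5:
  [0→1.5]: (720.1+584.2)/2 × 1.5 = 978.225
  [1.5→2.5]: (584.2+508.1)/2 × 1 = 546.15
  [2.5→3]: (508.1+473.9)/2 × 0.5 = 245.5
  [3→4.5]: (473.9+384.5)/2 × 1.5 = 643.8
  Sum = 2413.675 ng/mL·hr

AUC = 2410 ng/mL·hr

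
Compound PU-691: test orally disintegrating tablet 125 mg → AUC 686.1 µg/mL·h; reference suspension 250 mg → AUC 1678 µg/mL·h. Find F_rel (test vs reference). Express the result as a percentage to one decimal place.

F_rel = 81.8%

F_rel = (AUC_test/D_test) / (AUC_ref/D_ref)
      = (686.1/125) / (1678/250)
      = 5.4888 / 6.712 = 0.8178 = 81.78%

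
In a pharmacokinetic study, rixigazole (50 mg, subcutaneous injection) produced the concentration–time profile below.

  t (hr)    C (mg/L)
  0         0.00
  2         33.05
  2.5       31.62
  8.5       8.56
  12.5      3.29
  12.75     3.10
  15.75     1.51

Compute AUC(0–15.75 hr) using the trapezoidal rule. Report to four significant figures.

AUC = 201.2 mg/L·hr

Trapezoidal AUC_0→15.75:
  [0→2]: (0.00+33.05)/2 × 2 = 33.05
  [2→2.5]: (33.05+31.62)/2 × 0.5 = 16.1675
  [2.5→8.5]: (31.62+8.56)/2 × 6 = 120.54
  [8.5→12.5]: (8.56+3.29)/2 × 4 = 23.7
  [12.5→12.75]: (3.29+3.10)/2 × 0.25 = 0.79875
  [12.75→15.75]: (3.10+1.51)/2 × 3 = 6.915
  Sum = 201.17125 mg/L·hr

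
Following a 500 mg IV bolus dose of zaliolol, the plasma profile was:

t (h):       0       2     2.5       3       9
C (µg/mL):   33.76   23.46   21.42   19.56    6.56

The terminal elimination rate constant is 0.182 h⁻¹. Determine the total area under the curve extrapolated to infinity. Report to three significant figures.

Trapezoidal AUC_0→9:
  [0→2]: (33.76+23.46)/2 × 2 = 57.22
  [2→2.5]: (23.46+21.42)/2 × 0.5 = 11.22
  [2.5→3]: (21.42+19.56)/2 × 0.5 = 10.245
  [3→9]: (19.56+6.56)/2 × 6 = 78.36
  Sum = 157.045 µg/mL·h
Extrapolated tail: C_last / k_e = 6.56 / 0.182 = 36.044
AUC_0→∞ = 157.045 + 36.044 = 193.089 µg/mL·h

AUC = 193 µg/mL·h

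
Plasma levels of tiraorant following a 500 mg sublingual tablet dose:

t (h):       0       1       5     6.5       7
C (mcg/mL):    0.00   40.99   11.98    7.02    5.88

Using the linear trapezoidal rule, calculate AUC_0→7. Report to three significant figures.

Trapezoidal AUC_0→7:
  [0→1]: (0.00+40.99)/2 × 1 = 20.495
  [1→5]: (40.99+11.98)/2 × 4 = 105.94
  [5→6.5]: (11.98+7.02)/2 × 1.5 = 14.25
  [6.5→7]: (7.02+5.88)/2 × 0.5 = 3.225
  Sum = 143.91 mcg/mL·h

AUC = 144 mcg/mL·h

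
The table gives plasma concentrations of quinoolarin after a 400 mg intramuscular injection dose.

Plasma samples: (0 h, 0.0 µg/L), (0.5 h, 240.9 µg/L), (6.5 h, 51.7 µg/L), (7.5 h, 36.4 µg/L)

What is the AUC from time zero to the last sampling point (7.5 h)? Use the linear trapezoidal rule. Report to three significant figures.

Trapezoidal AUC_0→7.5:
  [0→0.5]: (0.0+240.9)/2 × 0.5 = 60.225
  [0.5→6.5]: (240.9+51.7)/2 × 6 = 877.8
  [6.5→7.5]: (51.7+36.4)/2 × 1 = 44.05
  Sum = 982.075 µg/L·h

AUC = 982 µg/L·h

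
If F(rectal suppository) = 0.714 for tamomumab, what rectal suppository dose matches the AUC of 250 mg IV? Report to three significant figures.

For equal systemic exposure: F × D_ev = D_iv
D_ev = D_iv / F = 250 / 0.714 = 350.14 mg

D_rectal = 350 mg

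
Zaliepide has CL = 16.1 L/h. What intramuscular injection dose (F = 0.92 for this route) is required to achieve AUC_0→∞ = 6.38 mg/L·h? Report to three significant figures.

Dose = CL × AUC_0→∞ / F
     = 16.1 × 6.38 / 0.92 = 111.65 mg

Dose = 112 mg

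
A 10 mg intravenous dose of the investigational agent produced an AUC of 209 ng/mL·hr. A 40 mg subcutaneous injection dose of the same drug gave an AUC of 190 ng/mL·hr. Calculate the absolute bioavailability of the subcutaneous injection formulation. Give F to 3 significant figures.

F = 0.227

F = (AUC_ev / D_ev) / (AUC_iv / D_iv)
  = (190/40) / (209/10)
  = 4.75 / 20.9 = 0.2273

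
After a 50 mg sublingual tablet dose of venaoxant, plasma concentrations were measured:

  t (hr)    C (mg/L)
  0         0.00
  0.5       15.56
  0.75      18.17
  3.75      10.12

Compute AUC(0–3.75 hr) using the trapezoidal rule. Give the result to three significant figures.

AUC = 50.5 mg/L·hr

Trapezoidal AUC_0→3.75:
  [0→0.5]: (0.00+15.56)/2 × 0.5 = 3.89
  [0.5→0.75]: (15.56+18.17)/2 × 0.25 = 4.21625
  [0.75→3.75]: (18.17+10.12)/2 × 3 = 42.435
  Sum = 50.54125 mg/L·hr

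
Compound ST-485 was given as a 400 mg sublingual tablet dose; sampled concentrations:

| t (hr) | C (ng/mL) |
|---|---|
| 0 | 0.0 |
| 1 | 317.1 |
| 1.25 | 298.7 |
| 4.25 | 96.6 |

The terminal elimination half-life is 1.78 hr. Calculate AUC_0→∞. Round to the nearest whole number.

AUC = 1077 ng/mL·hr

Trapezoidal AUC_0→4.25:
  [0→1]: (0.0+317.1)/2 × 1 = 158.55
  [1→1.25]: (317.1+298.7)/2 × 0.25 = 76.975
  [1.25→4.25]: (298.7+96.6)/2 × 3 = 592.95
  Sum = 828.475 ng/mL·hr
k_e = ln2 / t½ = 0.693147 / 1.78 = 0.3894 hr^-1
Extrapolated tail: C_last / k_e = 96.6 / 0.3894 = 248.074
AUC_0→∞ = 828.475 + 248.074 = 1076.549 ng/mL·hr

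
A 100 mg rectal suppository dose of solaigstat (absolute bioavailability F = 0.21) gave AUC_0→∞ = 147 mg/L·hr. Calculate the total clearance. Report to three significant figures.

CL = F × Dose / AUC_0→∞
   = 0.21 × 100 / 147 = 0.142857 L/hr

CL = 0.143 L/hr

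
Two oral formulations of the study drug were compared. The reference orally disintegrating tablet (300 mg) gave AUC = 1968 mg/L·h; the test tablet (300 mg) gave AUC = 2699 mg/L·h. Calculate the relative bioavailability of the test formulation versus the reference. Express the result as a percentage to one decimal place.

F_rel = 137.1%

F_rel = (AUC_test/D_test) / (AUC_ref/D_ref)
      = (2699/300) / (1968/300)
      = 8.99667 / 6.56 = 1.3714 = 137.14%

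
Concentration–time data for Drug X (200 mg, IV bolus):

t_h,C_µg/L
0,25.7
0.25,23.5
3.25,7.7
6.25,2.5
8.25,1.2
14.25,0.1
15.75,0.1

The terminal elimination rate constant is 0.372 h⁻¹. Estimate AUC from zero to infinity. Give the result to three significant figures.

AUC = 76.3 µg/L·h

Trapezoidal AUC_0→15.75:
  [0→0.25]: (25.7+23.5)/2 × 0.25 = 6.15
  [0.25→3.25]: (23.5+7.7)/2 × 3 = 46.8
  [3.25→6.25]: (7.7+2.5)/2 × 3 = 15.3
  [6.25→8.25]: (2.5+1.2)/2 × 2 = 3.7
  [8.25→14.25]: (1.2+0.1)/2 × 6 = 3.9
  [14.25→15.75]: (0.1+0.1)/2 × 1.5 = 0.15
  Sum = 76.0 µg/L·h
Extrapolated tail: C_last / k_e = 0.1 / 0.372 = 0.269
AUC_0→∞ = 76.0 + 0.269 = 76.269 µg/L·h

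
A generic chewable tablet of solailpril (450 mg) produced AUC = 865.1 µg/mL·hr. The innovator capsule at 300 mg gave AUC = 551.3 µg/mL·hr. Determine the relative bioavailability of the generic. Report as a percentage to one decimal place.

F_rel = 104.6%

F_rel = (AUC_test/D_test) / (AUC_ref/D_ref)
      = (865.1/450) / (551.3/300)
      = 1.92244 / 1.83767 = 1.0461 = 104.61%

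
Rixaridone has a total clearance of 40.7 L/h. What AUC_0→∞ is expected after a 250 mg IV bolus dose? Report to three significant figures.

AUC_0→∞ = Dose_iv / CL
        = 250 / 40.7 = 6.14251 mg/L·h

AUC = 6.14 mg/L·h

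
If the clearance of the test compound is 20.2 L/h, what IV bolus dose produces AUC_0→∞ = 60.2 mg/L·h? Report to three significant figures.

Dose = 1220 mg

Dose_iv = CL × AUC_0→∞
     = 20.2 × 60.2 = 1216.04 mg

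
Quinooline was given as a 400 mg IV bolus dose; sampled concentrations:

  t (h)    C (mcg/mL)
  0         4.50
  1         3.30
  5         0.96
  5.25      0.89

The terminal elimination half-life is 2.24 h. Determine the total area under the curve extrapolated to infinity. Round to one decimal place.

Trapezoidal AUC_0→5.25:
  [0→1]: (4.50+3.30)/2 × 1 = 3.9
  [1→5]: (3.30+0.96)/2 × 4 = 8.52
  [5→5.25]: (0.96+0.89)/2 × 0.25 = 0.23125
  Sum = 12.65125 mcg/mL·h
k_e = ln2 / t½ = 0.693147 / 2.24 = 0.3094 h^-1
Extrapolated tail: C_last / k_e = 0.89 / 0.3094 = 2.877
AUC_0→∞ = 12.65125 + 2.877 = 15.52825 mcg/mL·h

AUC = 15.5 mcg/mL·h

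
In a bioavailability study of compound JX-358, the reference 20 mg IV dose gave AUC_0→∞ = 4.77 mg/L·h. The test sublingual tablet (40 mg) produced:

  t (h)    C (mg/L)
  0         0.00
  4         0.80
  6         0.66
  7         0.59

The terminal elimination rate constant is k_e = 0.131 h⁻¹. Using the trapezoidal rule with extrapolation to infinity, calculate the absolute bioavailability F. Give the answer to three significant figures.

F = 0.858

Trapezoidal AUC_0→7 (sublingual tablet):
  [0→4]: (0.00+0.80)/2 × 4 = 1.6
  [4→6]: (0.80+0.66)/2 × 2 = 1.46
  [6→7]: (0.66+0.59)/2 × 1 = 0.625
  Sum = 3.685 mg/L·h
Tail: C_last/k_e = 0.59/0.131 = 4.504
AUC_0→∞ (sublingual tablet) = 3.685 + 4.504 = 8.189 mg/L·h
F = (AUC_ev/D_ev)/(AUC_iv/D_iv) = (8.189/40)/(4.77/20) = 0.204725/0.2385 = 0.8584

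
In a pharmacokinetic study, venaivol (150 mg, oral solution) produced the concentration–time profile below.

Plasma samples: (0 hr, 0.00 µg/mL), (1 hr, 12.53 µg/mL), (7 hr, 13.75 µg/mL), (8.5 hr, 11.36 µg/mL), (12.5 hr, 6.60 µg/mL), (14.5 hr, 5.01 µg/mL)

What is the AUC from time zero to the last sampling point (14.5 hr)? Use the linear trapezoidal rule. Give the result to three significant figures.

Trapezoidal AUC_0→14.5:
  [0→1]: (0.00+12.53)/2 × 1 = 6.265
  [1→7]: (12.53+13.75)/2 × 6 = 78.84
  [7→8.5]: (13.75+11.36)/2 × 1.5 = 18.8325
  [8.5→12.5]: (11.36+6.60)/2 × 4 = 35.92
  [12.5→14.5]: (6.60+5.01)/2 × 2 = 11.61
  Sum = 151.4675 µg/mL·hr

AUC = 151 µg/mL·hr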